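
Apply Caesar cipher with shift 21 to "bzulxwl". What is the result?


Caesar cipher: shift "bzulxwl" by 21
  'b' (pos 1) + 21 = pos 22 = 'w'
  'z' (pos 25) + 21 = pos 20 = 'u'
  'u' (pos 20) + 21 = pos 15 = 'p'
  'l' (pos 11) + 21 = pos 6 = 'g'
  'x' (pos 23) + 21 = pos 18 = 's'
  'w' (pos 22) + 21 = pos 17 = 'r'
  'l' (pos 11) + 21 = pos 6 = 'g'
Result: wupgsrg

wupgsrg


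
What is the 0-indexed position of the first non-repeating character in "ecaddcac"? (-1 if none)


Input: ecaddcac
Character frequencies:
  'a': 2
  'c': 3
  'd': 2
  'e': 1
Scanning left to right for freq == 1:
  Position 0 ('e'): unique! => answer = 0

0


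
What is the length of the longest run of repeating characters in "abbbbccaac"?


Input: "abbbbccaac"
Scanning for longest run:
  Position 1 ('b'): new char, reset run to 1
  Position 2 ('b'): continues run of 'b', length=2
  Position 3 ('b'): continues run of 'b', length=3
  Position 4 ('b'): continues run of 'b', length=4
  Position 5 ('c'): new char, reset run to 1
  Position 6 ('c'): continues run of 'c', length=2
  Position 7 ('a'): new char, reset run to 1
  Position 8 ('a'): continues run of 'a', length=2
  Position 9 ('c'): new char, reset run to 1
Longest run: 'b' with length 4

4


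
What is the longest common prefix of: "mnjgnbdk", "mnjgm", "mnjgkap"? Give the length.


Words: mnjgnbdk, mnjgm, mnjgkap
  Position 0: all 'm' => match
  Position 1: all 'n' => match
  Position 2: all 'j' => match
  Position 3: all 'g' => match
  Position 4: ('n', 'm', 'k') => mismatch, stop
LCP = "mnjg" (length 4)

4


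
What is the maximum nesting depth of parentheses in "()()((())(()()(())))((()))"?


Input: "()()((())(()()(())))((()))"
Tracking depth:
  Position 0 '(': depth becomes 1
  Position 1 ')': depth becomes 0
  Position 2 '(': depth becomes 1
  Position 3 ')': depth becomes 0
  Position 4 '(': depth becomes 1
  Position 5 '(': depth becomes 2
  Position 6 '(': depth becomes 3
  Position 7 ')': depth becomes 2
  Position 8 ')': depth becomes 1
  Position 9 '(': depth becomes 2
  Position 10 '(': depth becomes 3
  Position 11 ')': depth becomes 2
  Position 12 '(': depth becomes 3
  Position 13 ')': depth becomes 2
  Position 14 '(': depth becomes 3
  Position 15 '(': depth becomes 4
  Position 16 ')': depth becomes 3
  Position 17 ')': depth becomes 2
  Position 18 ')': depth becomes 1
  Position 19 ')': depth becomes 0
  Position 20 '(': depth becomes 1
  Position 21 '(': depth becomes 2
  Position 22 '(': depth becomes 3
  Position 23 ')': depth becomes 2
  Position 24 ')': depth becomes 1
  Position 25 ')': depth becomes 0
Maximum depth reached: 4

4


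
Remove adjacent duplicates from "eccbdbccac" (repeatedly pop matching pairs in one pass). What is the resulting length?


Input: eccbdbccac
Stack-based adjacent duplicate removal:
  Read 'e': push. Stack: e
  Read 'c': push. Stack: ec
  Read 'c': matches stack top 'c' => pop. Stack: e
  Read 'b': push. Stack: eb
  Read 'd': push. Stack: ebd
  Read 'b': push. Stack: ebdb
  Read 'c': push. Stack: ebdbc
  Read 'c': matches stack top 'c' => pop. Stack: ebdb
  Read 'a': push. Stack: ebdba
  Read 'c': push. Stack: ebdbac
Final stack: "ebdbac" (length 6)

6


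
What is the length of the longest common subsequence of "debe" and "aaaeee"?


LCS of "debe" and "aaaeee"
DP table:
           a    a    a    e    e    e
      0    0    0    0    0    0    0
  d   0    0    0    0    0    0    0
  e   0    0    0    0    1    1    1
  b   0    0    0    0    1    1    1
  e   0    0    0    0    1    2    2
LCS length = dp[4][6] = 2

2


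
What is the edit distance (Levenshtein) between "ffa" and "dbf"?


Computing edit distance: "ffa" -> "dbf"
DP table:
           d    b    f
      0    1    2    3
  f   1    1    2    2
  f   2    2    2    2
  a   3    3    3    3
Edit distance = dp[3][3] = 3

3


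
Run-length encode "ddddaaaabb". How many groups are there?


Input: ddddaaaabb
Scanning for consecutive runs:
  Group 1: 'd' x 4 (positions 0-3)
  Group 2: 'a' x 4 (positions 4-7)
  Group 3: 'b' x 2 (positions 8-9)
Total groups: 3

3


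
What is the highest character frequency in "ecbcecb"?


Input: ecbcecb
Character counts:
  'b': 2
  'c': 3
  'e': 2
Maximum frequency: 3

3


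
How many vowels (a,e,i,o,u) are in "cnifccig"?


Input: cnifccig
Checking each character:
  'c' at position 0: consonant
  'n' at position 1: consonant
  'i' at position 2: vowel (running total: 1)
  'f' at position 3: consonant
  'c' at position 4: consonant
  'c' at position 5: consonant
  'i' at position 6: vowel (running total: 2)
  'g' at position 7: consonant
Total vowels: 2

2


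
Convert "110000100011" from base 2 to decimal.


Input: "110000100011" in base 2
Positional expansion:
  Digit '1' (value 1) x 2^11 = 2048
  Digit '1' (value 1) x 2^10 = 1024
  Digit '0' (value 0) x 2^9 = 0
  Digit '0' (value 0) x 2^8 = 0
  Digit '0' (value 0) x 2^7 = 0
  Digit '0' (value 0) x 2^6 = 0
  Digit '1' (value 1) x 2^5 = 32
  Digit '0' (value 0) x 2^4 = 0
  Digit '0' (value 0) x 2^3 = 0
  Digit '0' (value 0) x 2^2 = 0
  Digit '1' (value 1) x 2^1 = 2
  Digit '1' (value 1) x 2^0 = 1
Sum = 3107

3107


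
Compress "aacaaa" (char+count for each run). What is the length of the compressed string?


Input: aacaaa
Runs:
  'a' x 2 => "a2"
  'c' x 1 => "c1"
  'a' x 3 => "a3"
Compressed: "a2c1a3"
Compressed length: 6

6


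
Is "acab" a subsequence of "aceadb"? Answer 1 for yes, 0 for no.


Check if "acab" is a subsequence of "aceadb"
Greedy scan:
  Position 0 ('a'): matches sub[0] = 'a'
  Position 1 ('c'): matches sub[1] = 'c'
  Position 2 ('e'): no match needed
  Position 3 ('a'): matches sub[2] = 'a'
  Position 4 ('d'): no match needed
  Position 5 ('b'): matches sub[3] = 'b'
All 4 characters matched => is a subsequence

1


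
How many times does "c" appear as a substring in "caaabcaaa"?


Searching for "c" in "caaabcaaa"
Scanning each position:
  Position 0: "c" => MATCH
  Position 1: "a" => no
  Position 2: "a" => no
  Position 3: "a" => no
  Position 4: "b" => no
  Position 5: "c" => MATCH
  Position 6: "a" => no
  Position 7: "a" => no
  Position 8: "a" => no
Total occurrences: 2

2


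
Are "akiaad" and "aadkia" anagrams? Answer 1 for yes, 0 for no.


Strings: "akiaad", "aadkia"
Sorted first:  aaadik
Sorted second: aaadik
Sorted forms match => anagrams

1


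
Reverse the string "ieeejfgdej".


Input: ieeejfgdej
Reading characters right to left:
  Position 9: 'j'
  Position 8: 'e'
  Position 7: 'd'
  Position 6: 'g'
  Position 5: 'f'
  Position 4: 'j'
  Position 3: 'e'
  Position 2: 'e'
  Position 1: 'e'
  Position 0: 'i'
Reversed: jedgfjeeei

jedgfjeeei


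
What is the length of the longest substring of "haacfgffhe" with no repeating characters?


Input: "haacfgffhe"
Sliding window (track last position of each char):
  Position 0 ('h'): window [0,0] length 1 -- new best
  Position 1 ('a'): window [0,1] length 2 -- new best
  Position 2 ('a'): repeat (last at 1), move window start to 2
  Position 2 ('a'): window [2,2] length 1
  Position 3 ('c'): window [2,3] length 2
  Position 4 ('f'): window [2,4] length 3 -- new best
  Position 5 ('g'): window [2,5] length 4 -- new best
  Position 6 ('f'): repeat (last at 4), move window start to 5
  Position 6 ('f'): window [5,6] length 2
  Position 7 ('f'): repeat (last at 6), move window start to 7
  Position 7 ('f'): window [7,7] length 1
  Position 8 ('h'): window [7,8] length 2
  Position 9 ('e'): window [7,9] length 3
Longest substring with no repeats: "acfg" with length 4

4


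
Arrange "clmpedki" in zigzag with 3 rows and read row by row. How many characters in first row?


Zigzag "clmpedki" into 3 rows:
Placing characters:
  'c' => row 0
  'l' => row 1
  'm' => row 2
  'p' => row 1
  'e' => row 0
  'd' => row 1
  'k' => row 2
  'i' => row 1
Rows:
  Row 0: "ce"
  Row 1: "lpdi"
  Row 2: "mk"
First row length: 2

2


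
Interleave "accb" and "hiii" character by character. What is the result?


Interleaving "accb" and "hiii":
  Position 0: 'a' from first, 'h' from second => "ah"
  Position 1: 'c' from first, 'i' from second => "ci"
  Position 2: 'c' from first, 'i' from second => "ci"
  Position 3: 'b' from first, 'i' from second => "bi"
Result: ahcicibi

ahcicibi


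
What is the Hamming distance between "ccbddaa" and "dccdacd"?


Comparing "ccbddaa" and "dccdacd" position by position:
  Position 0: 'c' vs 'd' => differ
  Position 1: 'c' vs 'c' => same
  Position 2: 'b' vs 'c' => differ
  Position 3: 'd' vs 'd' => same
  Position 4: 'd' vs 'a' => differ
  Position 5: 'a' vs 'c' => differ
  Position 6: 'a' vs 'd' => differ
Total differences (Hamming distance): 5

5


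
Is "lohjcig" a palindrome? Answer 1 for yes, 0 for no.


Input: lohjcig
Reversed: gicjhol
  Compare pos 0 ('l') with pos 6 ('g'): MISMATCH
  Compare pos 1 ('o') with pos 5 ('i'): MISMATCH
  Compare pos 2 ('h') with pos 4 ('c'): MISMATCH
Result: not a palindrome

0


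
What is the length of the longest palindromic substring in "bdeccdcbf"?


Input: "bdeccdcbf"
Checking substrings for palindromes:
  [4:7] "cdc" (len 3) => palindrome
  [3:5] "cc" (len 2) => palindrome
Longest palindromic substring: "cdc" with length 3

3


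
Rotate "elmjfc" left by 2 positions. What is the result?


Input: "elmjfc", rotate left by 2
First 2 characters: "el"
Remaining characters: "mjfc"
Concatenate remaining + first: "mjfc" + "el" = "mjfcel"

mjfcel


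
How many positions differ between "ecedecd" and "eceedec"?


Comparing "ecedecd" and "eceedec" position by position:
  Position 0: 'e' vs 'e' => same
  Position 1: 'c' vs 'c' => same
  Position 2: 'e' vs 'e' => same
  Position 3: 'd' vs 'e' => DIFFER
  Position 4: 'e' vs 'd' => DIFFER
  Position 5: 'c' vs 'e' => DIFFER
  Position 6: 'd' vs 'c' => DIFFER
Positions that differ: 4

4


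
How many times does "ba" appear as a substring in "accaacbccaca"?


Searching for "ba" in "accaacbccaca"
Scanning each position:
  Position 0: "ac" => no
  Position 1: "cc" => no
  Position 2: "ca" => no
  Position 3: "aa" => no
  Position 4: "ac" => no
  Position 5: "cb" => no
  Position 6: "bc" => no
  Position 7: "cc" => no
  Position 8: "ca" => no
  Position 9: "ac" => no
  Position 10: "ca" => no
Total occurrences: 0

0


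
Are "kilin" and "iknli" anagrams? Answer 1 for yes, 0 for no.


Strings: "kilin", "iknli"
Sorted first:  iikln
Sorted second: iikln
Sorted forms match => anagrams

1


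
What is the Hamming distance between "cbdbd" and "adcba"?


Comparing "cbdbd" and "adcba" position by position:
  Position 0: 'c' vs 'a' => differ
  Position 1: 'b' vs 'd' => differ
  Position 2: 'd' vs 'c' => differ
  Position 3: 'b' vs 'b' => same
  Position 4: 'd' vs 'a' => differ
Total differences (Hamming distance): 4

4


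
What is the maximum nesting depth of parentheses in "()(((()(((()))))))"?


Input: "()(((()(((()))))))"
Tracking depth:
  Position 0 '(': depth becomes 1
  Position 1 ')': depth becomes 0
  Position 2 '(': depth becomes 1
  Position 3 '(': depth becomes 2
  Position 4 '(': depth becomes 3
  Position 5 '(': depth becomes 4
  Position 6 ')': depth becomes 3
  Position 7 '(': depth becomes 4
  Position 8 '(': depth becomes 5
  Position 9 '(': depth becomes 6
  Position 10 '(': depth becomes 7
  Position 11 ')': depth becomes 6
  Position 12 ')': depth becomes 5
  Position 13 ')': depth becomes 4
  Position 14 ')': depth becomes 3
  Position 15 ')': depth becomes 2
  Position 16 ')': depth becomes 1
  Position 17 ')': depth becomes 0
Maximum depth reached: 7

7


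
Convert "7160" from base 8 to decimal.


Input: "7160" in base 8
Positional expansion:
  Digit '7' (value 7) x 8^3 = 3584
  Digit '1' (value 1) x 8^2 = 64
  Digit '6' (value 6) x 8^1 = 48
  Digit '0' (value 0) x 8^0 = 0
Sum = 3696

3696


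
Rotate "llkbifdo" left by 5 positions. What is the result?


Input: "llkbifdo", rotate left by 5
First 5 characters: "llkbi"
Remaining characters: "fdo"
Concatenate remaining + first: "fdo" + "llkbi" = "fdollkbi"

fdollkbi


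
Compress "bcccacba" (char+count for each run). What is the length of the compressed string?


Input: bcccacba
Runs:
  'b' x 1 => "b1"
  'c' x 3 => "c3"
  'a' x 1 => "a1"
  'c' x 1 => "c1"
  'b' x 1 => "b1"
  'a' x 1 => "a1"
Compressed: "b1c3a1c1b1a1"
Compressed length: 12

12


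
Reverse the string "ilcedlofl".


Input: ilcedlofl
Reading characters right to left:
  Position 8: 'l'
  Position 7: 'f'
  Position 6: 'o'
  Position 5: 'l'
  Position 4: 'd'
  Position 3: 'e'
  Position 2: 'c'
  Position 1: 'l'
  Position 0: 'i'
Reversed: lfoldecli

lfoldecli


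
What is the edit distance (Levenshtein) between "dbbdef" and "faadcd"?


Computing edit distance: "dbbdef" -> "faadcd"
DP table:
           f    a    a    d    c    d
      0    1    2    3    4    5    6
  d   1    1    2    3    3    4    5
  b   2    2    2    3    4    4    5
  b   3    3    3    3    4    5    5
  d   4    4    4    4    3    4    5
  e   5    5    5    5    4    4    5
  f   6    5    6    6    5    5    5
Edit distance = dp[6][6] = 5

5


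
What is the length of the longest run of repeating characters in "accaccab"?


Input: "accaccab"
Scanning for longest run:
  Position 1 ('c'): new char, reset run to 1
  Position 2 ('c'): continues run of 'c', length=2
  Position 3 ('a'): new char, reset run to 1
  Position 4 ('c'): new char, reset run to 1
  Position 5 ('c'): continues run of 'c', length=2
  Position 6 ('a'): new char, reset run to 1
  Position 7 ('b'): new char, reset run to 1
Longest run: 'c' with length 2

2


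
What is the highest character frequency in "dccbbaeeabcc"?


Input: dccbbaeeabcc
Character counts:
  'a': 2
  'b': 3
  'c': 4
  'd': 1
  'e': 2
Maximum frequency: 4

4


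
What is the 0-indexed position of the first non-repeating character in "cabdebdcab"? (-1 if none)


Input: cabdebdcab
Character frequencies:
  'a': 2
  'b': 3
  'c': 2
  'd': 2
  'e': 1
Scanning left to right for freq == 1:
  Position 0 ('c'): freq=2, skip
  Position 1 ('a'): freq=2, skip
  Position 2 ('b'): freq=3, skip
  Position 3 ('d'): freq=2, skip
  Position 4 ('e'): unique! => answer = 4

4


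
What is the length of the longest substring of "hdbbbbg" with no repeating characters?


Input: "hdbbbbg"
Sliding window (track last position of each char):
  Position 0 ('h'): window [0,0] length 1 -- new best
  Position 1 ('d'): window [0,1] length 2 -- new best
  Position 2 ('b'): window [0,2] length 3 -- new best
  Position 3 ('b'): repeat (last at 2), move window start to 3
  Position 3 ('b'): window [3,3] length 1
  Position 4 ('b'): repeat (last at 3), move window start to 4
  Position 4 ('b'): window [4,4] length 1
  Position 5 ('b'): repeat (last at 4), move window start to 5
  Position 5 ('b'): window [5,5] length 1
  Position 6 ('g'): window [5,6] length 2
Longest substring with no repeats: "hdb" with length 3

3


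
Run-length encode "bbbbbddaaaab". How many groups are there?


Input: bbbbbddaaaab
Scanning for consecutive runs:
  Group 1: 'b' x 5 (positions 0-4)
  Group 2: 'd' x 2 (positions 5-6)
  Group 3: 'a' x 4 (positions 7-10)
  Group 4: 'b' x 1 (positions 11-11)
Total groups: 4

4


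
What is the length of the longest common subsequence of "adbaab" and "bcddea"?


LCS of "adbaab" and "bcddea"
DP table:
           b    c    d    d    e    a
      0    0    0    0    0    0    0
  a   0    0    0    0    0    0    1
  d   0    0    0    1    1    1    1
  b   0    1    1    1    1    1    1
  a   0    1    1    1    1    1    2
  a   0    1    1    1    1    1    2
  b   0    1    1    1    1    1    2
LCS length = dp[6][6] = 2

2


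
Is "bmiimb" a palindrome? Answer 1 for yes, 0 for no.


Input: bmiimb
Reversed: bmiimb
  Compare pos 0 ('b') with pos 5 ('b'): match
  Compare pos 1 ('m') with pos 4 ('m'): match
  Compare pos 2 ('i') with pos 3 ('i'): match
Result: palindrome

1


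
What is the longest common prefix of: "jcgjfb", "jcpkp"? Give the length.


Words: jcgjfb, jcpkp
  Position 0: all 'j' => match
  Position 1: all 'c' => match
  Position 2: ('g', 'p') => mismatch, stop
LCP = "jc" (length 2)

2


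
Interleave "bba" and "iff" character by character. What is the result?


Interleaving "bba" and "iff":
  Position 0: 'b' from first, 'i' from second => "bi"
  Position 1: 'b' from first, 'f' from second => "bf"
  Position 2: 'a' from first, 'f' from second => "af"
Result: bibfaf

bibfaf


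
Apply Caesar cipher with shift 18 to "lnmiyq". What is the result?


Caesar cipher: shift "lnmiyq" by 18
  'l' (pos 11) + 18 = pos 3 = 'd'
  'n' (pos 13) + 18 = pos 5 = 'f'
  'm' (pos 12) + 18 = pos 4 = 'e'
  'i' (pos 8) + 18 = pos 0 = 'a'
  'y' (pos 24) + 18 = pos 16 = 'q'
  'q' (pos 16) + 18 = pos 8 = 'i'
Result: dfeaqi

dfeaqi


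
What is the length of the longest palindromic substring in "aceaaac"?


Input: "aceaaac"
Checking substrings for palindromes:
  [3:6] "aaa" (len 3) => palindrome
  [3:5] "aa" (len 2) => palindrome
  [4:6] "aa" (len 2) => palindrome
Longest palindromic substring: "aaa" with length 3

3


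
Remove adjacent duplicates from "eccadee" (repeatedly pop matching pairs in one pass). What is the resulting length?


Input: eccadee
Stack-based adjacent duplicate removal:
  Read 'e': push. Stack: e
  Read 'c': push. Stack: ec
  Read 'c': matches stack top 'c' => pop. Stack: e
  Read 'a': push. Stack: ea
  Read 'd': push. Stack: ead
  Read 'e': push. Stack: eade
  Read 'e': matches stack top 'e' => pop. Stack: ead
Final stack: "ead" (length 3)

3


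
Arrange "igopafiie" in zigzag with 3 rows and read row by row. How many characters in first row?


Zigzag "igopafiie" into 3 rows:
Placing characters:
  'i' => row 0
  'g' => row 1
  'o' => row 2
  'p' => row 1
  'a' => row 0
  'f' => row 1
  'i' => row 2
  'i' => row 1
  'e' => row 0
Rows:
  Row 0: "iae"
  Row 1: "gpfi"
  Row 2: "oi"
First row length: 3

3


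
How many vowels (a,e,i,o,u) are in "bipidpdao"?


Input: bipidpdao
Checking each character:
  'b' at position 0: consonant
  'i' at position 1: vowel (running total: 1)
  'p' at position 2: consonant
  'i' at position 3: vowel (running total: 2)
  'd' at position 4: consonant
  'p' at position 5: consonant
  'd' at position 6: consonant
  'a' at position 7: vowel (running total: 3)
  'o' at position 8: vowel (running total: 4)
Total vowels: 4

4


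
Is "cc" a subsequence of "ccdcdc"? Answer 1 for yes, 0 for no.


Check if "cc" is a subsequence of "ccdcdc"
Greedy scan:
  Position 0 ('c'): matches sub[0] = 'c'
  Position 1 ('c'): matches sub[1] = 'c'
  Position 2 ('d'): no match needed
  Position 3 ('c'): no match needed
  Position 4 ('d'): no match needed
  Position 5 ('c'): no match needed
All 2 characters matched => is a subsequence

1


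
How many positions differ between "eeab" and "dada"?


Comparing "eeab" and "dada" position by position:
  Position 0: 'e' vs 'd' => DIFFER
  Position 1: 'e' vs 'a' => DIFFER
  Position 2: 'a' vs 'd' => DIFFER
  Position 3: 'b' vs 'a' => DIFFER
Positions that differ: 4

4


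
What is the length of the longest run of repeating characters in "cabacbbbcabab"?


Input: "cabacbbbcabab"
Scanning for longest run:
  Position 1 ('a'): new char, reset run to 1
  Position 2 ('b'): new char, reset run to 1
  Position 3 ('a'): new char, reset run to 1
  Position 4 ('c'): new char, reset run to 1
  Position 5 ('b'): new char, reset run to 1
  Position 6 ('b'): continues run of 'b', length=2
  Position 7 ('b'): continues run of 'b', length=3
  Position 8 ('c'): new char, reset run to 1
  Position 9 ('a'): new char, reset run to 1
  Position 10 ('b'): new char, reset run to 1
  Position 11 ('a'): new char, reset run to 1
  Position 12 ('b'): new char, reset run to 1
Longest run: 'b' with length 3

3


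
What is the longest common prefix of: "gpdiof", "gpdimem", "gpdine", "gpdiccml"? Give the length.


Words: gpdiof, gpdimem, gpdine, gpdiccml
  Position 0: all 'g' => match
  Position 1: all 'p' => match
  Position 2: all 'd' => match
  Position 3: all 'i' => match
  Position 4: ('o', 'm', 'n', 'c') => mismatch, stop
LCP = "gpdi" (length 4)

4


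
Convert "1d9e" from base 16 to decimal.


Input: "1d9e" in base 16
Positional expansion:
  Digit '1' (value 1) x 16^3 = 4096
  Digit 'd' (value 13) x 16^2 = 3328
  Digit '9' (value 9) x 16^1 = 144
  Digit 'e' (value 14) x 16^0 = 14
Sum = 7582

7582


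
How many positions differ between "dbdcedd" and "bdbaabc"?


Comparing "dbdcedd" and "bdbaabc" position by position:
  Position 0: 'd' vs 'b' => DIFFER
  Position 1: 'b' vs 'd' => DIFFER
  Position 2: 'd' vs 'b' => DIFFER
  Position 3: 'c' vs 'a' => DIFFER
  Position 4: 'e' vs 'a' => DIFFER
  Position 5: 'd' vs 'b' => DIFFER
  Position 6: 'd' vs 'c' => DIFFER
Positions that differ: 7

7


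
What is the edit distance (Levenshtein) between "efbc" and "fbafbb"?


Computing edit distance: "efbc" -> "fbafbb"
DP table:
           f    b    a    f    b    b
      0    1    2    3    4    5    6
  e   1    1    2    3    4    5    6
  f   2    1    2    3    3    4    5
  b   3    2    1    2    3    3    4
  c   4    3    2    2    3    4    4
Edit distance = dp[4][6] = 4

4


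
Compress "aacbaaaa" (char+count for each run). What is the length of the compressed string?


Input: aacbaaaa
Runs:
  'a' x 2 => "a2"
  'c' x 1 => "c1"
  'b' x 1 => "b1"
  'a' x 4 => "a4"
Compressed: "a2c1b1a4"
Compressed length: 8

8


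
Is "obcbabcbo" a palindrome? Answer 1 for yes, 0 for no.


Input: obcbabcbo
Reversed: obcbabcbo
  Compare pos 0 ('o') with pos 8 ('o'): match
  Compare pos 1 ('b') with pos 7 ('b'): match
  Compare pos 2 ('c') with pos 6 ('c'): match
  Compare pos 3 ('b') with pos 5 ('b'): match
Result: palindrome

1


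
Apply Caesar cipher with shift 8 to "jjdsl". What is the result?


Caesar cipher: shift "jjdsl" by 8
  'j' (pos 9) + 8 = pos 17 = 'r'
  'j' (pos 9) + 8 = pos 17 = 'r'
  'd' (pos 3) + 8 = pos 11 = 'l'
  's' (pos 18) + 8 = pos 0 = 'a'
  'l' (pos 11) + 8 = pos 19 = 't'
Result: rrlat

rrlat


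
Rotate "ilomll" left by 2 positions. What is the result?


Input: "ilomll", rotate left by 2
First 2 characters: "il"
Remaining characters: "omll"
Concatenate remaining + first: "omll" + "il" = "omllil"

omllil


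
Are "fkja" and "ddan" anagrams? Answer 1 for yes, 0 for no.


Strings: "fkja", "ddan"
Sorted first:  afjk
Sorted second: addn
Differ at position 1: 'f' vs 'd' => not anagrams

0


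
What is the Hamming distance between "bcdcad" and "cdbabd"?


Comparing "bcdcad" and "cdbabd" position by position:
  Position 0: 'b' vs 'c' => differ
  Position 1: 'c' vs 'd' => differ
  Position 2: 'd' vs 'b' => differ
  Position 3: 'c' vs 'a' => differ
  Position 4: 'a' vs 'b' => differ
  Position 5: 'd' vs 'd' => same
Total differences (Hamming distance): 5

5


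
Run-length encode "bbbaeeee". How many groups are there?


Input: bbbaeeee
Scanning for consecutive runs:
  Group 1: 'b' x 3 (positions 0-2)
  Group 2: 'a' x 1 (positions 3-3)
  Group 3: 'e' x 4 (positions 4-7)
Total groups: 3

3


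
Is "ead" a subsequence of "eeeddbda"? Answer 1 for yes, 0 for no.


Check if "ead" is a subsequence of "eeeddbda"
Greedy scan:
  Position 0 ('e'): matches sub[0] = 'e'
  Position 1 ('e'): no match needed
  Position 2 ('e'): no match needed
  Position 3 ('d'): no match needed
  Position 4 ('d'): no match needed
  Position 5 ('b'): no match needed
  Position 6 ('d'): no match needed
  Position 7 ('a'): matches sub[1] = 'a'
Only matched 2/3 characters => not a subsequence

0


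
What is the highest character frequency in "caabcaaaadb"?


Input: caabcaaaadb
Character counts:
  'a': 6
  'b': 2
  'c': 2
  'd': 1
Maximum frequency: 6

6


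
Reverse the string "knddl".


Input: knddl
Reading characters right to left:
  Position 4: 'l'
  Position 3: 'd'
  Position 2: 'd'
  Position 1: 'n'
  Position 0: 'k'
Reversed: lddnk

lddnk


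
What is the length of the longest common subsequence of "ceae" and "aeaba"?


LCS of "ceae" and "aeaba"
DP table:
           a    e    a    b    a
      0    0    0    0    0    0
  c   0    0    0    0    0    0
  e   0    0    1    1    1    1
  a   0    1    1    2    2    2
  e   0    1    2    2    2    2
LCS length = dp[4][5] = 2

2


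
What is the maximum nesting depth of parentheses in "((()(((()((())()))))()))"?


Input: "((()(((()((())()))))()))"
Tracking depth:
  Position 0 '(': depth becomes 1
  Position 1 '(': depth becomes 2
  Position 2 '(': depth becomes 3
  Position 3 ')': depth becomes 2
  Position 4 '(': depth becomes 3
  Position 5 '(': depth becomes 4
  Position 6 '(': depth becomes 5
  Position 7 '(': depth becomes 6
  Position 8 ')': depth becomes 5
  Position 9 '(': depth becomes 6
  Position 10 '(': depth becomes 7
  Position 11 '(': depth becomes 8
  Position 12 ')': depth becomes 7
  Position 13 ')': depth becomes 6
  Position 14 '(': depth becomes 7
  Position 15 ')': depth becomes 6
  Position 16 ')': depth becomes 5
  Position 17 ')': depth becomes 4
  Position 18 ')': depth becomes 3
  Position 19 ')': depth becomes 2
  Position 20 '(': depth becomes 3
  Position 21 ')': depth becomes 2
  Position 22 ')': depth becomes 1
  Position 23 ')': depth becomes 0
Maximum depth reached: 8

8


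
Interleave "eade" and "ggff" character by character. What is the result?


Interleaving "eade" and "ggff":
  Position 0: 'e' from first, 'g' from second => "eg"
  Position 1: 'a' from first, 'g' from second => "ag"
  Position 2: 'd' from first, 'f' from second => "df"
  Position 3: 'e' from first, 'f' from second => "ef"
Result: egagdfef

egagdfef


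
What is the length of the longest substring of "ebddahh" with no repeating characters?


Input: "ebddahh"
Sliding window (track last position of each char):
  Position 0 ('e'): window [0,0] length 1 -- new best
  Position 1 ('b'): window [0,1] length 2 -- new best
  Position 2 ('d'): window [0,2] length 3 -- new best
  Position 3 ('d'): repeat (last at 2), move window start to 3
  Position 3 ('d'): window [3,3] length 1
  Position 4 ('a'): window [3,4] length 2
  Position 5 ('h'): window [3,5] length 3
  Position 6 ('h'): repeat (last at 5), move window start to 6
  Position 6 ('h'): window [6,6] length 1
Longest substring with no repeats: "ebd" with length 3

3


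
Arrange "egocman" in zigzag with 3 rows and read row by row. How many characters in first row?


Zigzag "egocman" into 3 rows:
Placing characters:
  'e' => row 0
  'g' => row 1
  'o' => row 2
  'c' => row 1
  'm' => row 0
  'a' => row 1
  'n' => row 2
Rows:
  Row 0: "em"
  Row 1: "gca"
  Row 2: "on"
First row length: 2

2


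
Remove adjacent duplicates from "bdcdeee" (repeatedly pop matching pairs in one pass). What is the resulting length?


Input: bdcdeee
Stack-based adjacent duplicate removal:
  Read 'b': push. Stack: b
  Read 'd': push. Stack: bd
  Read 'c': push. Stack: bdc
  Read 'd': push. Stack: bdcd
  Read 'e': push. Stack: bdcde
  Read 'e': matches stack top 'e' => pop. Stack: bdcd
  Read 'e': push. Stack: bdcde
Final stack: "bdcde" (length 5)

5


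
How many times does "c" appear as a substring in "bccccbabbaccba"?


Searching for "c" in "bccccbabbaccba"
Scanning each position:
  Position 0: "b" => no
  Position 1: "c" => MATCH
  Position 2: "c" => MATCH
  Position 3: "c" => MATCH
  Position 4: "c" => MATCH
  Position 5: "b" => no
  Position 6: "a" => no
  Position 7: "b" => no
  Position 8: "b" => no
  Position 9: "a" => no
  Position 10: "c" => MATCH
  Position 11: "c" => MATCH
  Position 12: "b" => no
  Position 13: "a" => no
Total occurrences: 6

6


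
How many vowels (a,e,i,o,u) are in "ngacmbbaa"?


Input: ngacmbbaa
Checking each character:
  'n' at position 0: consonant
  'g' at position 1: consonant
  'a' at position 2: vowel (running total: 1)
  'c' at position 3: consonant
  'm' at position 4: consonant
  'b' at position 5: consonant
  'b' at position 6: consonant
  'a' at position 7: vowel (running total: 2)
  'a' at position 8: vowel (running total: 3)
Total vowels: 3

3


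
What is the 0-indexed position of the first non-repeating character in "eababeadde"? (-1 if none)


Input: eababeadde
Character frequencies:
  'a': 3
  'b': 2
  'd': 2
  'e': 3
Scanning left to right for freq == 1:
  Position 0 ('e'): freq=3, skip
  Position 1 ('a'): freq=3, skip
  Position 2 ('b'): freq=2, skip
  Position 3 ('a'): freq=3, skip
  Position 4 ('b'): freq=2, skip
  Position 5 ('e'): freq=3, skip
  Position 6 ('a'): freq=3, skip
  Position 7 ('d'): freq=2, skip
  Position 8 ('d'): freq=2, skip
  Position 9 ('e'): freq=3, skip
  No unique character found => answer = -1

-1


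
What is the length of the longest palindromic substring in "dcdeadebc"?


Input: "dcdeadebc"
Checking substrings for palindromes:
  [0:3] "dcd" (len 3) => palindrome
Longest palindromic substring: "dcd" with length 3

3


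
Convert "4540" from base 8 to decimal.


Input: "4540" in base 8
Positional expansion:
  Digit '4' (value 4) x 8^3 = 2048
  Digit '5' (value 5) x 8^2 = 320
  Digit '4' (value 4) x 8^1 = 32
  Digit '0' (value 0) x 8^0 = 0
Sum = 2400

2400


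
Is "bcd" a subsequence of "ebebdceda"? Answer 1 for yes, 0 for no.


Check if "bcd" is a subsequence of "ebebdceda"
Greedy scan:
  Position 0 ('e'): no match needed
  Position 1 ('b'): matches sub[0] = 'b'
  Position 2 ('e'): no match needed
  Position 3 ('b'): no match needed
  Position 4 ('d'): no match needed
  Position 5 ('c'): matches sub[1] = 'c'
  Position 6 ('e'): no match needed
  Position 7 ('d'): matches sub[2] = 'd'
  Position 8 ('a'): no match needed
All 3 characters matched => is a subsequence

1


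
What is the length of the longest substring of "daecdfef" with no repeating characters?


Input: "daecdfef"
Sliding window (track last position of each char):
  Position 0 ('d'): window [0,0] length 1 -- new best
  Position 1 ('a'): window [0,1] length 2 -- new best
  Position 2 ('e'): window [0,2] length 3 -- new best
  Position 3 ('c'): window [0,3] length 4 -- new best
  Position 4 ('d'): repeat (last at 0), move window start to 1
  Position 4 ('d'): window [1,4] length 4
  Position 5 ('f'): window [1,5] length 5 -- new best
  Position 6 ('e'): repeat (last at 2), move window start to 3
  Position 6 ('e'): window [3,6] length 4
  Position 7 ('f'): repeat (last at 5), move window start to 6
  Position 7 ('f'): window [6,7] length 2
Longest substring with no repeats: "aecdf" with length 5

5


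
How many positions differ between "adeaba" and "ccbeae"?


Comparing "adeaba" and "ccbeae" position by position:
  Position 0: 'a' vs 'c' => DIFFER
  Position 1: 'd' vs 'c' => DIFFER
  Position 2: 'e' vs 'b' => DIFFER
  Position 3: 'a' vs 'e' => DIFFER
  Position 4: 'b' vs 'a' => DIFFER
  Position 5: 'a' vs 'e' => DIFFER
Positions that differ: 6

6


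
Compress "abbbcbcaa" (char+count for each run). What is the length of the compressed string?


Input: abbbcbcaa
Runs:
  'a' x 1 => "a1"
  'b' x 3 => "b3"
  'c' x 1 => "c1"
  'b' x 1 => "b1"
  'c' x 1 => "c1"
  'a' x 2 => "a2"
Compressed: "a1b3c1b1c1a2"
Compressed length: 12

12


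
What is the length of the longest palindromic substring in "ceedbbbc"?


Input: "ceedbbbc"
Checking substrings for palindromes:
  [4:7] "bbb" (len 3) => palindrome
  [1:3] "ee" (len 2) => palindrome
  [4:6] "bb" (len 2) => palindrome
  [5:7] "bb" (len 2) => palindrome
Longest palindromic substring: "bbb" with length 3

3


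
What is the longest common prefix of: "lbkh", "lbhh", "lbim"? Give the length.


Words: lbkh, lbhh, lbim
  Position 0: all 'l' => match
  Position 1: all 'b' => match
  Position 2: ('k', 'h', 'i') => mismatch, stop
LCP = "lb" (length 2)

2


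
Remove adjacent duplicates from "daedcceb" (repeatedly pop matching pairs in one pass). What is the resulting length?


Input: daedcceb
Stack-based adjacent duplicate removal:
  Read 'd': push. Stack: d
  Read 'a': push. Stack: da
  Read 'e': push. Stack: dae
  Read 'd': push. Stack: daed
  Read 'c': push. Stack: daedc
  Read 'c': matches stack top 'c' => pop. Stack: daed
  Read 'e': push. Stack: daede
  Read 'b': push. Stack: daedeb
Final stack: "daedeb" (length 6)

6


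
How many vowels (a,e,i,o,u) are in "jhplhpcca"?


Input: jhplhpcca
Checking each character:
  'j' at position 0: consonant
  'h' at position 1: consonant
  'p' at position 2: consonant
  'l' at position 3: consonant
  'h' at position 4: consonant
  'p' at position 5: consonant
  'c' at position 6: consonant
  'c' at position 7: consonant
  'a' at position 8: vowel (running total: 1)
Total vowels: 1

1


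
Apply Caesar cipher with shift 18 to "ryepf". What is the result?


Caesar cipher: shift "ryepf" by 18
  'r' (pos 17) + 18 = pos 9 = 'j'
  'y' (pos 24) + 18 = pos 16 = 'q'
  'e' (pos 4) + 18 = pos 22 = 'w'
  'p' (pos 15) + 18 = pos 7 = 'h'
  'f' (pos 5) + 18 = pos 23 = 'x'
Result: jqwhx

jqwhx


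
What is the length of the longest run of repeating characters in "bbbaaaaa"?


Input: "bbbaaaaa"
Scanning for longest run:
  Position 1 ('b'): continues run of 'b', length=2
  Position 2 ('b'): continues run of 'b', length=3
  Position 3 ('a'): new char, reset run to 1
  Position 4 ('a'): continues run of 'a', length=2
  Position 5 ('a'): continues run of 'a', length=3
  Position 6 ('a'): continues run of 'a', length=4
  Position 7 ('a'): continues run of 'a', length=5
Longest run: 'a' with length 5

5


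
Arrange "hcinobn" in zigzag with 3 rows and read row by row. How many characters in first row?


Zigzag "hcinobn" into 3 rows:
Placing characters:
  'h' => row 0
  'c' => row 1
  'i' => row 2
  'n' => row 1
  'o' => row 0
  'b' => row 1
  'n' => row 2
Rows:
  Row 0: "ho"
  Row 1: "cnb"
  Row 2: "in"
First row length: 2

2


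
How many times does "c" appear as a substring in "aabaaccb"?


Searching for "c" in "aabaaccb"
Scanning each position:
  Position 0: "a" => no
  Position 1: "a" => no
  Position 2: "b" => no
  Position 3: "a" => no
  Position 4: "a" => no
  Position 5: "c" => MATCH
  Position 6: "c" => MATCH
  Position 7: "b" => no
Total occurrences: 2

2


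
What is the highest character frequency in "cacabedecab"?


Input: cacabedecab
Character counts:
  'a': 3
  'b': 2
  'c': 3
  'd': 1
  'e': 2
Maximum frequency: 3

3


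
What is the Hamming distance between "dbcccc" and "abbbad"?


Comparing "dbcccc" and "abbbad" position by position:
  Position 0: 'd' vs 'a' => differ
  Position 1: 'b' vs 'b' => same
  Position 2: 'c' vs 'b' => differ
  Position 3: 'c' vs 'b' => differ
  Position 4: 'c' vs 'a' => differ
  Position 5: 'c' vs 'd' => differ
Total differences (Hamming distance): 5

5


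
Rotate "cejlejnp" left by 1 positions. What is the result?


Input: "cejlejnp", rotate left by 1
First 1 characters: "c"
Remaining characters: "ejlejnp"
Concatenate remaining + first: "ejlejnp" + "c" = "ejlejnpc"

ejlejnpc


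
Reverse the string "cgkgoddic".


Input: cgkgoddic
Reading characters right to left:
  Position 8: 'c'
  Position 7: 'i'
  Position 6: 'd'
  Position 5: 'd'
  Position 4: 'o'
  Position 3: 'g'
  Position 2: 'k'
  Position 1: 'g'
  Position 0: 'c'
Reversed: ciddogkgc

ciddogkgc


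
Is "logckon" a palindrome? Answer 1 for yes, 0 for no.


Input: logckon
Reversed: nokcgol
  Compare pos 0 ('l') with pos 6 ('n'): MISMATCH
  Compare pos 1 ('o') with pos 5 ('o'): match
  Compare pos 2 ('g') with pos 4 ('k'): MISMATCH
Result: not a palindrome

0


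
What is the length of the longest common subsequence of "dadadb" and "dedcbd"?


LCS of "dadadb" and "dedcbd"
DP table:
           d    e    d    c    b    d
      0    0    0    0    0    0    0
  d   0    1    1    1    1    1    1
  a   0    1    1    1    1    1    1
  d   0    1    1    2    2    2    2
  a   0    1    1    2    2    2    2
  d   0    1    1    2    2    2    3
  b   0    1    1    2    2    3    3
LCS length = dp[6][6] = 3

3


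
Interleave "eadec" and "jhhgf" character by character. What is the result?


Interleaving "eadec" and "jhhgf":
  Position 0: 'e' from first, 'j' from second => "ej"
  Position 1: 'a' from first, 'h' from second => "ah"
  Position 2: 'd' from first, 'h' from second => "dh"
  Position 3: 'e' from first, 'g' from second => "eg"
  Position 4: 'c' from first, 'f' from second => "cf"
Result: ejahdhegcf

ejahdhegcf


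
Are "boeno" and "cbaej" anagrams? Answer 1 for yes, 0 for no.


Strings: "boeno", "cbaej"
Sorted first:  benoo
Sorted second: abcej
Differ at position 0: 'b' vs 'a' => not anagrams

0


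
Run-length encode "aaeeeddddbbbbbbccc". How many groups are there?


Input: aaeeeddddbbbbbbccc
Scanning for consecutive runs:
  Group 1: 'a' x 2 (positions 0-1)
  Group 2: 'e' x 3 (positions 2-4)
  Group 3: 'd' x 4 (positions 5-8)
  Group 4: 'b' x 6 (positions 9-14)
  Group 5: 'c' x 3 (positions 15-17)
Total groups: 5

5


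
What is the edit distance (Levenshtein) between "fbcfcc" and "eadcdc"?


Computing edit distance: "fbcfcc" -> "eadcdc"
DP table:
           e    a    d    c    d    c
      0    1    2    3    4    5    6
  f   1    1    2    3    4    5    6
  b   2    2    2    3    4    5    6
  c   3    3    3    3    3    4    5
  f   4    4    4    4    4    4    5
  c   5    5    5    5    4    5    4
  c   6    6    6    6    5    5    5
Edit distance = dp[6][6] = 5

5


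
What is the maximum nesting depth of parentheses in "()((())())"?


Input: "()((())())"
Tracking depth:
  Position 0 '(': depth becomes 1
  Position 1 ')': depth becomes 0
  Position 2 '(': depth becomes 1
  Position 3 '(': depth becomes 2
  Position 4 '(': depth becomes 3
  Position 5 ')': depth becomes 2
  Position 6 ')': depth becomes 1
  Position 7 '(': depth becomes 2
  Position 8 ')': depth becomes 1
  Position 9 ')': depth becomes 0
Maximum depth reached: 3

3


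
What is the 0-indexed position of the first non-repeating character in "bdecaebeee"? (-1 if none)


Input: bdecaebeee
Character frequencies:
  'a': 1
  'b': 2
  'c': 1
  'd': 1
  'e': 5
Scanning left to right for freq == 1:
  Position 0 ('b'): freq=2, skip
  Position 1 ('d'): unique! => answer = 1

1


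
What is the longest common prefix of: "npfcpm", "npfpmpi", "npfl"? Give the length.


Words: npfcpm, npfpmpi, npfl
  Position 0: all 'n' => match
  Position 1: all 'p' => match
  Position 2: all 'f' => match
  Position 3: ('c', 'p', 'l') => mismatch, stop
LCP = "npf" (length 3)

3


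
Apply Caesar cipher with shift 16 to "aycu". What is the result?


Caesar cipher: shift "aycu" by 16
  'a' (pos 0) + 16 = pos 16 = 'q'
  'y' (pos 24) + 16 = pos 14 = 'o'
  'c' (pos 2) + 16 = pos 18 = 's'
  'u' (pos 20) + 16 = pos 10 = 'k'
Result: qosk

qosk


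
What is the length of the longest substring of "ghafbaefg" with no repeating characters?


Input: "ghafbaefg"
Sliding window (track last position of each char):
  Position 0 ('g'): window [0,0] length 1 -- new best
  Position 1 ('h'): window [0,1] length 2 -- new best
  Position 2 ('a'): window [0,2] length 3 -- new best
  Position 3 ('f'): window [0,3] length 4 -- new best
  Position 4 ('b'): window [0,4] length 5 -- new best
  Position 5 ('a'): repeat (last at 2), move window start to 3
  Position 5 ('a'): window [3,5] length 3
  Position 6 ('e'): window [3,6] length 4
  Position 7 ('f'): repeat (last at 3), move window start to 4
  Position 7 ('f'): window [4,7] length 4
  Position 8 ('g'): window [4,8] length 5
Longest substring with no repeats: "ghafb" with length 5

5


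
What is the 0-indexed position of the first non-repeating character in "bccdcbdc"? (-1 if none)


Input: bccdcbdc
Character frequencies:
  'b': 2
  'c': 4
  'd': 2
Scanning left to right for freq == 1:
  Position 0 ('b'): freq=2, skip
  Position 1 ('c'): freq=4, skip
  Position 2 ('c'): freq=4, skip
  Position 3 ('d'): freq=2, skip
  Position 4 ('c'): freq=4, skip
  Position 5 ('b'): freq=2, skip
  Position 6 ('d'): freq=2, skip
  Position 7 ('c'): freq=4, skip
  No unique character found => answer = -1

-1


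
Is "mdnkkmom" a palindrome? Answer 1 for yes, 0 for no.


Input: mdnkkmom
Reversed: momkkndm
  Compare pos 0 ('m') with pos 7 ('m'): match
  Compare pos 1 ('d') with pos 6 ('o'): MISMATCH
  Compare pos 2 ('n') with pos 5 ('m'): MISMATCH
  Compare pos 3 ('k') with pos 4 ('k'): match
Result: not a palindrome

0
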